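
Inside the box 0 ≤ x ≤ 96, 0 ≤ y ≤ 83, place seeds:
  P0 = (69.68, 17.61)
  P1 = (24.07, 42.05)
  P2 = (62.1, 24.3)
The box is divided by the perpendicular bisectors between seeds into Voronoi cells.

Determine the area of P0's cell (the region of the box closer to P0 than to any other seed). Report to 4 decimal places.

Area of P0's cell: 1338.3434

1. box [0,96]×[0,83]: [(0, 0) (96, 0) (96, 83) (0, 83)]
2. ⊥bis P0·P1 via (46.875,29.83): [(30.8907, 0) (96, 0) (96, 83) (75.366, 83)]  |A|=3558.3478
3. ⊥bis P0·P2 via (65.89,20.955): [(47.3954, 0) (96, 0) (96, 55.0707)]  |A|=1338.3434
4. canonical 3-gon: [(47.3954, 0) (96, 0) (96, 55.0707)]
5. shoelace: 1338.3434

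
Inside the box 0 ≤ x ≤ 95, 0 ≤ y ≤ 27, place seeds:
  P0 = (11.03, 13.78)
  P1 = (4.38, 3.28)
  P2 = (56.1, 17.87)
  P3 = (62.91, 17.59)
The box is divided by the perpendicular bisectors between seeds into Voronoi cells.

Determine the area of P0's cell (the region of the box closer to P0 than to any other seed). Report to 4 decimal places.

1. box [0,95]×[0,27]: [(0, 0) (95, 0) (95, 27) (0, 27)]
2. ⊥bis P0·P1 via (7.705,8.53): [(0, 13.4098) (21.1734, 0) (95, 0) (95, 27) (0, 27)]  |A|=2423.034
3. ⊥bis P0·P2 via (33.565,15.825): [(0, 13.4098) (21.1734, 0) (35.0011, 0) (32.5509, 27) (0, 27)]  |A|=769.9857
4. ⊥bis P0·P3 via (36.97,15.685): [(0, 13.4098) (21.1734, 0) (35.0011, 0) (32.5509, 27) (0, 27)]  |A|=769.9857
5. canonical 5-gon: [(0, 13.4098) (21.1734, 0) (35.0011, 0) (32.5509, 27) (0, 27)]
6. shoelace: 769.9857

Area of P0's cell: 769.9857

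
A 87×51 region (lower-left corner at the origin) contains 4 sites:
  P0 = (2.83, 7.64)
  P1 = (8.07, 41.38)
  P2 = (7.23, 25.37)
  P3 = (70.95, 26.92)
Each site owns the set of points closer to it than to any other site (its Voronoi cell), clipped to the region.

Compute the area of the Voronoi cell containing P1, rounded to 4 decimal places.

1. box [0,87]×[0,51]: [(0, 0) (87, 0) (87, 51) (0, 51)]
2. ⊥bis P1·P0 via (5.45,24.51): [(0, 25.3564) (87, 11.8449) (87, 51) (0, 51)]  |A|=2818.7448
3. ⊥bis P1·P2 via (7.65,33.375): [(0, 33.7764) (87, 29.2117) (87, 51) (0, 51)]  |A|=1697.0176
4. ⊥bis P1·P3 via (39.51,34.15): [(0, 33.7764) (38.9541, 31.7326) (43.3849, 51) (0, 51)]  |A|=753.4228
5. canonical 4-gon: [(0, 33.7764) (38.9541, 31.7326) (43.3849, 51) (0, 51)]
6. shoelace: 753.4228

Area of P1's cell: 753.4228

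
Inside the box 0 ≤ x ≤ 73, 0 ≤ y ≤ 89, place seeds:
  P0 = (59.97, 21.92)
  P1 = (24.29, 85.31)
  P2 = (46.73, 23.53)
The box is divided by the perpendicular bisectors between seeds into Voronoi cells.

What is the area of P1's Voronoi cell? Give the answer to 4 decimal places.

Area of P1's cell: 2476.2447

1. box [0,73]×[0,89]: [(0, 0) (73, 0) (73, 89) (0, 89)]
2. ⊥bis P1·P0 via (42.13,53.615): [(0, 29.9015) (73, 70.9906) (73, 89) (0, 89)]  |A|=2814.4368
3. ⊥bis P1·P2 via (35.51,54.42): [(0, 41.5219) (58.2066, 62.664) (73, 70.9906) (73, 89) (0, 89)]  |A|=2476.2447
4. canonical 5-gon: [(0, 41.5219) (58.2066, 62.664) (73, 70.9906) (73, 89) (0, 89)]
5. shoelace: 2476.2447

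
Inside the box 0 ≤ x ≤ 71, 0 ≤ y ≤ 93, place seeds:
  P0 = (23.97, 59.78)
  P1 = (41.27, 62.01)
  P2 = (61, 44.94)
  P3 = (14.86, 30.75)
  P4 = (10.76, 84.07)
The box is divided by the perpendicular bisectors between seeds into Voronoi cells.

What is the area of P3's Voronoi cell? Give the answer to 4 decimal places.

Area of P3's cell: 1940.6174

1. box [0,71]×[0,93]: [(0, 0) (71, 0) (71, 93) (0, 93)]
2. ⊥bis P3·P0 via (19.415,45.265): [(0, 51.3577) (0, 0) (71, 0) (71, 29.0769)]  |A|=2855.4292
3. ⊥bis P3·P1 via (28.065,46.38): [(35.2763, 40.2875) (0, 51.3577) (0, 0) (71, 0) (71, 10.1064)]  |A|=2516.5803
4. ⊥bis P3·P2 via (37.93,37.845): [(37.8467, 38.116) (35.2763, 40.2875) (0, 51.3577) (0, 0) (49.5689, 0)]  |A|=1940.6174
5. ⊥bis P3·P4 via (12.81,57.41): [(37.8467, 38.116) (35.2763, 40.2875) (0, 51.3577) (0, 0) (49.5689, 0)]  |A|=1940.6174
6. canonical 5-gon: [(37.8467, 38.116) (35.2763, 40.2875) (0, 51.3577) (0, 0) (49.5689, 0)]
7. shoelace: 1940.6174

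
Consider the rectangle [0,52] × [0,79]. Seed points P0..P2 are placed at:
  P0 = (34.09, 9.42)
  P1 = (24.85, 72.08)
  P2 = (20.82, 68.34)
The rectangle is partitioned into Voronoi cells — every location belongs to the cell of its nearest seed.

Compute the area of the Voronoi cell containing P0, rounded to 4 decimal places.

Area of P0's cell: 2003.9951

1. box [0,52]×[0,79]: [(0, 0) (52, 0) (52, 79) (0, 79)]
2. ⊥bis P0·P1 via (29.47,40.75): [(0, 36.4043) (0, 0) (52, 0) (52, 44.0723)]  |A|=2092.3919
3. ⊥bis P0·P2 via (27.455,38.88): [(47.6826, 43.4357) (0, 32.6966) (0, 0) (52, 0) (52, 44.0723)]  |A|=2003.9951
4. canonical 5-gon: [(47.6826, 43.4357) (0, 32.6966) (0, 0) (52, 0) (52, 44.0723)]
5. shoelace: 2003.9951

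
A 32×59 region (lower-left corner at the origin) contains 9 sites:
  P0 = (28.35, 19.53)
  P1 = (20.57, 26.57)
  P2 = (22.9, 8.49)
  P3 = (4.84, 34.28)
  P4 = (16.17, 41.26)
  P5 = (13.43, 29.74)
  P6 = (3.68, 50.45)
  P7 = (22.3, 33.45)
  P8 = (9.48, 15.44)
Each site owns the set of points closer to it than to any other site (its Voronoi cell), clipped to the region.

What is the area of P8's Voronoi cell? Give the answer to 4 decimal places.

Area of P8's cell: 346.0978

1. box [0,32]×[0,59]: [(0, 0) (32, 0) (32, 59) (0, 59)]
2. ⊥bis P8·P0 via (18.915,17.485): [(0, 0) (22.7048, 0) (9.9168, 59) (0, 59)]  |A|=962.3369
3. ⊥bis P8·P1 via (15.025,21.005): [(0, 35.976) (0, 0) (22.7048, 0) (19.0134, 17.0309)]  |A|=535.3552
4. ⊥bis P8·P2 via (16.19,11.965): [(18.8816, 17.1623) (0, 35.976) (0, 0) (9.9935, 0)]  |A|=425.3977
5. ⊥bis P8·P3 via (7.16,24.86): [(18.8816, 17.1623) (10.3641, 25.6491) (0, 23.0966) (0, 0) (9.9935, 0)]  |A|=358.6559
6. ⊥bis P8·P4 via (12.825,28.35): [(18.8816, 17.1623) (10.3641, 25.6491) (0, 23.0966) (0, 0) (9.9935, 0)]  |A|=358.6559
7. ⊥bis P8·P5 via (11.455,22.59): [(18.8816, 17.1623) (14.1934, 21.8336) (5.0861, 24.3492) (0, 23.0966) (0, 0) (9.9935, 0)]  |A|=346.0978
8. ⊥bis P8·P6 via (6.58,32.945): [(18.8816, 17.1623) (14.1934, 21.8336) (5.0861, 24.3492) (0, 23.0966) (0, 0) (9.9935, 0)]  |A|=346.0978
9. ⊥bis P8·P7 via (15.89,24.445): [(18.8816, 17.1623) (14.1934, 21.8336) (5.0861, 24.3492) (0, 23.0966) (0, 0) (9.9935, 0)]  |A|=346.0978
10. canonical 6-gon: [(18.8816, 17.1623) (14.1934, 21.8336) (5.0861, 24.3492) (0, 23.0966) (0, 0) (9.9935, 0)]
11. shoelace: 346.0978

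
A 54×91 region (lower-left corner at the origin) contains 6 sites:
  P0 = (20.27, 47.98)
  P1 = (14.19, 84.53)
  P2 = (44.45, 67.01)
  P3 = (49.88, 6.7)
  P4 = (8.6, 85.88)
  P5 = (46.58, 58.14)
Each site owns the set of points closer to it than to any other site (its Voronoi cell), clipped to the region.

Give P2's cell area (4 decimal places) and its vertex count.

1. box [0,54]×[0,91]: [(0, 0) (54, 0) (54, 91) (0, 91)]
2. ⊥bis P2·P0 via (32.36,57.495): [(54, 29.9987) (54, 91) (5.9911, 91)]  |A|=1464.3036
3. ⊥bis P2·P1 via (29.32,75.77): [(24.5124, 67.4664) (54, 29.9987) (54, 91) (38.1379, 91)]  |A|=1086.0386
4. ⊥bis P2·P3 via (47.165,36.855): [(24.5124, 67.4664) (48.5088, 36.976) (54, 37.4704) (54, 91) (38.1379, 91)]  |A|=1065.5241
5. ⊥bis P2·P4 via (26.525,76.445): [(24.5124, 67.4664) (48.5088, 36.976) (54, 37.4704) (54, 91) (38.1379, 91)]  |A|=1065.5241
6. ⊥bis P2·P5 via (45.515,62.575): [(24.5124, 67.4664) (31.0884, 59.1107) (54, 64.6125) (54, 91) (38.1379, 91)]  |A|=689.5097
7. canonical 5-gon: [(24.5124, 67.4664) (31.0884, 59.1107) (54, 64.6125) (54, 91) (38.1379, 91)]
8. shoelace: 689.5097

Area of P2's cell: 689.5097 (5 vertices)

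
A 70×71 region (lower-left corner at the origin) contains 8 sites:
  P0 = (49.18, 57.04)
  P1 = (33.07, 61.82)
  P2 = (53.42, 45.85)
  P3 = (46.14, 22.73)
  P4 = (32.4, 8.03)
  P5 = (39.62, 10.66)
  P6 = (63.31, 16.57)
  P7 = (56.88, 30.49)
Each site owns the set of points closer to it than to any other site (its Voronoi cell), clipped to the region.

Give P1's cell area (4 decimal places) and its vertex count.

Area of P1's cell: 1352.2850 (6 vertices)

1. box [0,70]×[0,71]: [(0, 0) (70, 0) (70, 71) (0, 71)]
2. ⊥bis P1·P0 via (41.125,59.43): [(0, 0) (23.4915, 0) (44.5579, 71) (0, 71)]  |A|=2415.7556
3. ⊥bis P1·P2 via (43.245,53.835): [(0, 0) (0.9971, 0) (37.1668, 46.0898) (44.5579, 71) (0, 71)]  |A|=1897.3738
4. ⊥bis P1·P3 via (39.605,42.275): [(0, 29.0328) (32.2408, 39.8127) (37.1668, 46.0898) (44.5579, 71) (0, 71)]  |A|=1409.505
5. ⊥bis P1·P4 via (32.735,34.925): [(0, 35.3327) (18.1653, 35.1065) (32.2408, 39.8127) (37.1668, 46.0898) (44.5579, 71) (0, 71)]  |A|=1352.285
6. ⊥bis P1·P5 via (36.345,36.24): [(0, 35.3327) (18.1653, 35.1065) (32.2408, 39.8127) (37.1668, 46.0898) (44.5579, 71) (0, 71)]  |A|=1352.285
7. ⊥bis P1·P6 via (48.19,39.195): [(0, 35.3327) (18.1653, 35.1065) (32.2408, 39.8127) (37.1668, 46.0898) (44.5579, 71) (0, 71)]  |A|=1352.285
8. ⊥bis P1·P7 via (44.975,46.155): [(0, 35.3327) (18.1653, 35.1065) (32.2408, 39.8127) (37.1668, 46.0898) (44.5579, 71) (0, 71)]  |A|=1352.285
9. canonical 6-gon: [(0, 35.3327) (18.1653, 35.1065) (32.2408, 39.8127) (37.1668, 46.0898) (44.5579, 71) (0, 71)]
10. shoelace: 1352.285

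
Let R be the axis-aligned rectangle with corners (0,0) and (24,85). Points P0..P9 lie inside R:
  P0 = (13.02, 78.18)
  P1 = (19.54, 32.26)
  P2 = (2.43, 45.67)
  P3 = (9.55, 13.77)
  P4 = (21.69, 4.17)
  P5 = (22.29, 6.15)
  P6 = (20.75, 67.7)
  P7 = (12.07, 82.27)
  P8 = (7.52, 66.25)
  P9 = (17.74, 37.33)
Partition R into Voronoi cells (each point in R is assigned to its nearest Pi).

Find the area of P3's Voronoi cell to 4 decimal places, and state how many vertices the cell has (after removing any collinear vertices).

Area of P3's cell: 418.2202 (6 vertices)

1. box [0,24]×[0,85]: [(0, 0) (24, 0) (24, 85) (0, 85)]
2. ⊥bis P3·P0 via (11.285,45.975): [(0, 46.583) (0, 0) (24, 0) (24, 45.29)]  |A|=1102.4755
3. ⊥bis P3·P1 via (14.545,23.015): [(0, 30.8735) (0, 0) (24, 0) (24, 17.9065)]  |A|=585.361
4. ⊥bis P3·P2 via (5.99,29.72): [(3.262, 29.1111) (0, 28.383) (0, 0) (24, 0) (24, 17.9065)]  |A|=581.299
5. ⊥bis P3·P4 via (15.62,8.97): [(23.0799, 18.4037) (3.262, 29.1111) (0, 28.383) (0, 0) (8.5268, 0)]  |A|=430.6789
6. ⊥bis P3·P5 via (15.92,9.96): [(14.4209, 7.4537) (21.4855, 19.2651) (3.262, 29.1111) (0, 28.383) (0, 0) (8.5268, 0)]  |A|=418.2202
7. ⊥bis P3·P6 via (15.15,40.735): [(14.4209, 7.4537) (21.4855, 19.2651) (3.262, 29.1111) (0, 28.383) (0, 0) (8.5268, 0)]  |A|=418.2202
8. ⊥bis P3·P7 via (10.81,48.02): [(14.4209, 7.4537) (21.4855, 19.2651) (3.262, 29.1111) (0, 28.383) (0, 0) (8.5268, 0)]  |A|=418.2202
9. ⊥bis P3·P8 via (8.535,40.01): [(14.4209, 7.4537) (21.4855, 19.2651) (3.262, 29.1111) (0, 28.383) (0, 0) (8.5268, 0)]  |A|=418.2202
10. ⊥bis P3·P9 via (13.645,25.55): [(14.4209, 7.4537) (21.4855, 19.2651) (3.262, 29.1111) (0, 28.383) (0, 0) (8.5268, 0)]  |A|=418.2202
11. canonical 6-gon: [(14.4209, 7.4537) (21.4855, 19.2651) (3.262, 29.1111) (0, 28.383) (0, 0) (8.5268, 0)]
12. shoelace: 418.2202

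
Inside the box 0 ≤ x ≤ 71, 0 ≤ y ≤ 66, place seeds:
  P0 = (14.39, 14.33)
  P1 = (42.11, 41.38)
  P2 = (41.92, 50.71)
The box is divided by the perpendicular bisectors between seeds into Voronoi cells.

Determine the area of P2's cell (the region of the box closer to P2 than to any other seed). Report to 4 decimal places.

Area of P2's cell: 1378.2332

1. box [0,71]×[0,66]: [(0, 0) (71, 0) (71, 66) (0, 66)]
2. ⊥bis P2·P0 via (28.155,32.52): [(0, 53.8259) (71, 0.0977) (71, 66) (0, 66)]  |A|=2771.7132
3. ⊥bis P2·P1 via (42.015,46.045): [(0, 53.8259) (11.1137, 45.4157) (71, 46.6353) (71, 66) (0, 66)]  |A|=1378.2332
4. canonical 5-gon: [(0, 53.8259) (11.1137, 45.4157) (71, 46.6353) (71, 66) (0, 66)]
5. shoelace: 1378.2332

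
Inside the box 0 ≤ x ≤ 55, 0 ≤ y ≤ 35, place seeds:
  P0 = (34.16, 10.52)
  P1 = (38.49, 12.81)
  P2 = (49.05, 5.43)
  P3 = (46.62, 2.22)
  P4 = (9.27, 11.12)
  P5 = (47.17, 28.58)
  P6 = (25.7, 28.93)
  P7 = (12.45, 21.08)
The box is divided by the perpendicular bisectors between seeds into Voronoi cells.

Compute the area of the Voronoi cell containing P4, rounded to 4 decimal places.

Area of P4's cell: 348.2571

1. box [0,55]×[0,35]: [(0, 0) (55, 0) (55, 35) (0, 35)]
2. ⊥bis P4·P0 via (21.715,10.82): [(0, 0) (21.4542, 0) (22.2979, 35) (0, 35)]  |A|=765.661
3. ⊥bis P4·P1 via (23.88,11.965): [(0, 0) (21.4542, 0) (22.2979, 35) (0, 35)]  |A|=765.661
4. ⊥bis P4·P2 via (29.16,8.275): [(0, 0) (21.4542, 0) (22.2979, 35) (0, 35)]  |A|=765.661
5. ⊥bis P4·P3 via (27.945,6.67): [(0, 0) (21.4542, 0) (22.2979, 35) (0, 35)]  |A|=765.661
6. ⊥bis P4·P5 via (28.22,19.85): [(0, 0) (21.4542, 0) (22.2453, 32.8191) (21.2406, 35) (0, 35)]  |A|=764.5081
7. ⊥bis P4·P6 via (17.485,20.025): [(0, 0) (21.4542, 0) (21.84, 16.0074) (1.2522, 35) (0, 35)]  |A|=565.805
8. ⊥bis P4·P7 via (10.86,16.1): [(0, 19.5673) (0, 0) (21.4542, 0) (21.7584, 12.6204)]  |A|=348.2571
9. canonical 4-gon: [(0, 19.5673) (0, 0) (21.4542, 0) (21.7584, 12.6204)]
10. shoelace: 348.2571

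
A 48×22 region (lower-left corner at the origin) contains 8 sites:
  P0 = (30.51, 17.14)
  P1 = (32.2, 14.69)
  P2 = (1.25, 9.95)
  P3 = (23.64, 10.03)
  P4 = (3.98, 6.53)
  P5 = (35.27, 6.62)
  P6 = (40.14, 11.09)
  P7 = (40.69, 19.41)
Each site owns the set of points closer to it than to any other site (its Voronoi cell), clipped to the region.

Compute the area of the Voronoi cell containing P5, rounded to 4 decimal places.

Area of P5's cell: 129.7544

1. box [0,48]×[0,22]: [(0, 0) (48, 0) (48, 22) (0, 22)]
2. ⊥bis P5·P0 via (32.89,11.88): [(6.6342, 0) (48, 0) (48, 18.7168)]  |A|=387.1186
3. ⊥bis P5·P1 via (33.735,10.655): [(11.4264, 2.1683) (6.6342, 0) (48, 0) (48, 16.0817)]  |A|=338.9304
4. ⊥bis P5·P2 via (18.26,8.285): [(17.9024, 4.632) (17.449, 0) (48, 0) (48, 16.0817)]  |A|=312.7655
5. ⊥bis P5·P3 via (29.455,8.325): [(29.6866, 9.1149) (27.014, 0) (48, 0) (48, 16.0817)]  |A|=242.8978
6. ⊥bis P5·P4 via (19.625,6.575): [(29.6866, 9.1149) (27.014, 0) (48, 0) (48, 16.0817)]  |A|=242.8978
7. ⊥bis P5·P6 via (37.705,8.855): [(35.453, 11.3086) (29.6866, 9.1149) (27.014, 0) (45.8327, 0)]  |A|=129.7544
8. ⊥bis P5·P7 via (37.98,13.015): [(35.453, 11.3086) (29.6866, 9.1149) (27.014, 0) (45.8327, 0)]  |A|=129.7544
9. canonical 4-gon: [(35.453, 11.3086) (29.6866, 9.1149) (27.014, 0) (45.8327, 0)]
10. shoelace: 129.7544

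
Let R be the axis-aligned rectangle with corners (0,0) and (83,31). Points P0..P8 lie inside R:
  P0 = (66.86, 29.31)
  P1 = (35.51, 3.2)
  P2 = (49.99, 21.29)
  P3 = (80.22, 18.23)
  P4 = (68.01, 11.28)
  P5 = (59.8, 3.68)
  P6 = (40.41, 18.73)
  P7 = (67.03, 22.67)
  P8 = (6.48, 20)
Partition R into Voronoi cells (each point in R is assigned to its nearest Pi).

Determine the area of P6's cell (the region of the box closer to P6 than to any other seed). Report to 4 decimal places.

Area of P6's cell: 410.7381

1. box [0,83]×[0,31]: [(0, 0) (83, 0) (83, 31) (0, 31)]
2. ⊥bis P6·P0 via (53.635,24.02): [(0, 0) (63.243, 0) (50.843, 31) (0, 31)]  |A|=1768.333
3. ⊥bis P6·P1 via (37.96,10.965): [(0, 22.9421) (61.8753, 3.4193) (50.843, 31) (0, 31)]  |A|=950.4362
4. ⊥bis P6·P2 via (45.2,20.01): [(0, 22.9421) (48.5062, 7.6375) (42.2632, 31) (0, 31)]  |A|=689.1175
5. ⊥bis P6·P3 via (60.315,18.48): [(0, 22.9421) (48.5062, 7.6375) (42.2632, 31) (0, 31)]  |A|=689.1175
6. ⊥bis P6·P4 via (54.21,15.005): [(0, 22.9421) (48.5062, 7.6375) (42.2632, 31) (0, 31)]  |A|=689.1175
7. ⊥bis P6·P5 via (50.105,11.205): [(0, 22.9421) (47.5662, 7.9341) (48.2065, 8.759) (42.2632, 31) (0, 31)]  |A|=688.6348
8. ⊥bis P6·P7 via (53.72,20.7): [(0, 22.9421) (47.5662, 7.9341) (48.2065, 8.759) (42.2632, 31) (0, 31)]  |A|=688.6348
9. ⊥bis P6·P8 via (23.445,19.365): [(23.3037, 15.5893) (47.5662, 7.9341) (48.2065, 8.759) (42.2632, 31) (23.8805, 31)]  |A|=410.7381
10. canonical 5-gon: [(23.3037, 15.5893) (47.5662, 7.9341) (48.2065, 8.759) (42.2632, 31) (23.8805, 31)]
11. shoelace: 410.7381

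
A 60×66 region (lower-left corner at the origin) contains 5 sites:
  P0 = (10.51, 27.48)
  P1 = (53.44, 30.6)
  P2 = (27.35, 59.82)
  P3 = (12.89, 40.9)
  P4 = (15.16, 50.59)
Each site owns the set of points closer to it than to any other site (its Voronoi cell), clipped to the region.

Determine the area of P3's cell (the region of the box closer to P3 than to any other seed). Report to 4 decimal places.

Area of P3's cell: 390.1428

1. box [0,60]×[0,66]: [(0, 0) (60, 0) (60, 66) (0, 66)]
2. ⊥bis P3·P0 via (11.7,34.19): [(0, 36.265) (60, 25.6241) (60, 66) (0, 66)]  |A|=2103.3273
3. ⊥bis P3·P1 via (33.165,35.75): [(0, 36.265) (31.8606, 30.6146) (40.8487, 66) (0, 66)]  |A|=1196.4122
4. ⊥bis P3·P2 via (20.12,50.36): [(0, 65.7371) (0, 36.265) (31.8606, 30.6146) (34.152, 39.6357)]  |A|=653.4503
5. ⊥bis P3·P4 via (14.025,45.745): [(31.5214, 41.6463) (0, 49.0305) (0, 36.265) (31.8606, 30.6146) (34.152, 39.6357)]  |A|=390.1428
6. canonical 5-gon: [(31.5214, 41.6463) (0, 49.0305) (0, 36.265) (31.8606, 30.6146) (34.152, 39.6357)]
7. shoelace: 390.1428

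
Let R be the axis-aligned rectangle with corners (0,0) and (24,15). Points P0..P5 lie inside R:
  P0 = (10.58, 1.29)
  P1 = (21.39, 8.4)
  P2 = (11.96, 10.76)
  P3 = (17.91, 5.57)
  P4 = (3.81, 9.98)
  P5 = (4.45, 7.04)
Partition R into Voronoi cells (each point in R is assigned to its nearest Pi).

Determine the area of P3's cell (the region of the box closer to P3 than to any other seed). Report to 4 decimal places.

1. box [0,24]×[0,15]: [(0, 0) (24, 0) (24, 15) (0, 15)]
2. ⊥bis P3·P0 via (14.245,3.43): [(16.2478, 0) (24, 0) (24, 15) (7.4893, 15)]  |A|=181.9722
3. ⊥bis P3·P1 via (19.65,6.985): [(16.2478, 0) (24, 0) (24, 1.6359) (13.1321, 15) (7.4893, 15)]  |A|=109.352
4. ⊥bis P3·P2 via (14.935,8.165): [(12.8655, 5.7925) (16.2478, 0) (24, 0) (24, 1.6359) (16.8785, 10.3931)]  |A|=65.5123
5. ⊥bis P3·P4 via (10.86,7.775): [(12.8655, 5.7925) (16.2478, 0) (24, 0) (24, 1.6359) (16.8785, 10.3931)]  |A|=65.5123
6. ⊥bis P3·P5 via (11.18,6.305): [(12.8655, 5.7925) (16.2478, 0) (24, 0) (24, 1.6359) (16.8785, 10.3931)]  |A|=65.5123
7. canonical 5-gon: [(12.8655, 5.7925) (16.2478, 0) (24, 0) (24, 1.6359) (16.8785, 10.3931)]
8. shoelace: 65.5123

Area of P3's cell: 65.5123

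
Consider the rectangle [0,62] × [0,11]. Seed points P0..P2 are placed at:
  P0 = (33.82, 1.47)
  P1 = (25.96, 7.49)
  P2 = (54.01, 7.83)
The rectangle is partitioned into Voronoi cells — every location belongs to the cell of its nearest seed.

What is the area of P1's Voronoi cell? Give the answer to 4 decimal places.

Area of P1's cell: 337.3834

1. box [0,62]×[0,11]: [(0, 0) (62, 0) (62, 11) (0, 11)]
2. ⊥bis P1·P0 via (29.89,4.48): [(0, 0) (26.4588, 0) (34.8837, 11) (0, 11)]  |A|=337.3834
3. ⊥bis P1·P2 via (39.985,7.66): [(0, 0) (26.4588, 0) (34.8837, 11) (0, 11)]  |A|=337.3834
4. canonical 4-gon: [(0, 0) (26.4588, 0) (34.8837, 11) (0, 11)]
5. shoelace: 337.3834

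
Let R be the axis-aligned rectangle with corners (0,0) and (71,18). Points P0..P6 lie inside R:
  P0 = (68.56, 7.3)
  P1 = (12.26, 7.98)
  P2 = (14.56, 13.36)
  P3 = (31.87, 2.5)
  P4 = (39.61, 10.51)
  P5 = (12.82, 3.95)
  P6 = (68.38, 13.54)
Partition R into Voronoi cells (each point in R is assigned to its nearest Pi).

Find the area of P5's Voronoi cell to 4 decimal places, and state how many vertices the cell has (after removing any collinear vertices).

Area of P5's cell: 129.0814 (5 vertices)

1. box [0,71]×[0,18]: [(0, 0) (71, 0) (71, 18) (0, 18)]
2. ⊥bis P5·P0 via (40.69,5.625): [(0, 0) (41.0281, 0) (39.9463, 18) (0, 18)]  |A|=728.7689
3. ⊥bis P5·P1 via (12.54,5.965): [(0, 4.2225) (0, 0) (41.0281, 0) (40.4366, 9.8414)]  |A|=287.2589
4. ⊥bis P5·P2 via (13.69,8.655): [(21.5024, 7.2104) (0, 4.2225) (0, 0) (41.0281, 0) (40.8093, 3.6404)]  |A|=228.0627
5. ⊥bis P5·P3 via (22.345,3.225): [(22.6324, 7.0015) (21.5024, 7.2104) (0, 4.2225) (0, 0) (22.0995, 0)]  |A|=129.0814
6. ⊥bis P5·P4 via (26.215,7.23): [(22.6324, 7.0015) (21.5024, 7.2104) (0, 4.2225) (0, 0) (22.0995, 0)]  |A|=129.0814
7. ⊥bis P5·P6 via (40.6,8.745): [(22.6324, 7.0015) (21.5024, 7.2104) (0, 4.2225) (0, 0) (22.0995, 0)]  |A|=129.0814
8. canonical 5-gon: [(22.6324, 7.0015) (21.5024, 7.2104) (0, 4.2225) (0, 0) (22.0995, 0)]
9. shoelace: 129.0814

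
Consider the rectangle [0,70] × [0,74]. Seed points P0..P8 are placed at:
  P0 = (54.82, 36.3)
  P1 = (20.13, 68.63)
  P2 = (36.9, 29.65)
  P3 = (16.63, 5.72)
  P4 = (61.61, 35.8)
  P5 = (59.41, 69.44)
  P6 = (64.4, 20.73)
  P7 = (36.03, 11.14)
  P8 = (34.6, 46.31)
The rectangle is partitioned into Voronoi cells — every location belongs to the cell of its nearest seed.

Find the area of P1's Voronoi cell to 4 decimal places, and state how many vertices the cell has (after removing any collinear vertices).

1. box [0,70]×[0,74]: [(0, 0) (70, 0) (70, 74) (0, 74)]
2. ⊥bis P1·P0 via (37.475,52.465): [(0, 12.2544) (57.5449, 74) (0, 74)]  |A|=1776.5729
3. ⊥bis P1·P2 via (28.515,49.14): [(0, 36.8723) (38.2992, 53.3494) (57.5449, 74) (0, 74)]  |A|=1305.1513
4. ⊥bis P1·P3 via (18.38,37.175): [(0, 38.1976) (2.7278, 38.0458) (38.2992, 53.3494) (57.5449, 74) (0, 74)]  |A|=1303.3437
5. ⊥bis P1·P4 via (40.87,52.215): [(0, 38.1976) (2.7278, 38.0458) (38.2992, 53.3494) (57.5449, 74) (0, 74)]  |A|=1303.3437
6. ⊥bis P1·P5 via (39.77,69.035): [(0, 38.1976) (2.7278, 38.0458) (38.2992, 53.3494) (40.0546, 55.2329) (39.6676, 74) (0, 74)]  |A|=1135.591
7. ⊥bis P1·P6 via (42.265,44.68): [(0, 38.1976) (2.7278, 38.0458) (38.2992, 53.3494) (40.0546, 55.2329) (39.6676, 74) (0, 74)]  |A|=1135.591
8. ⊥bis P1·P7 via (28.08,39.885): [(0, 38.1976) (2.7278, 38.0458) (38.2992, 53.3494) (40.0546, 55.2329) (39.6676, 74) (0, 74)]  |A|=1135.591
9. ⊥bis P1·P8 via (27.365,57.47): [(0, 39.7293) (39.8417, 65.5586) (39.6676, 74) (0, 74)]  |A|=850.1255
10. canonical 4-gon: [(0, 39.7293) (39.8417, 65.5586) (39.6676, 74) (0, 74)]
11. shoelace: 850.1255

Area of P1's cell: 850.1255 (4 vertices)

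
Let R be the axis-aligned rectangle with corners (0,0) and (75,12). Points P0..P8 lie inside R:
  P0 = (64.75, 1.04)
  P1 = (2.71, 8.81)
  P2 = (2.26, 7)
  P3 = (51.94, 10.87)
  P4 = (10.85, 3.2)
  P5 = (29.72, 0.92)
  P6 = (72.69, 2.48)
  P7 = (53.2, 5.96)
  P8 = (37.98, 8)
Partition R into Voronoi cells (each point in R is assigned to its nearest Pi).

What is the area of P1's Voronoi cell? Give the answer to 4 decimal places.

Area of P1's cell: 41.4706

1. box [0,75]×[0,12]: [(0, 0) (75, 0) (75, 12) (0, 12)]
2. ⊥bis P1·P0 via (33.73,4.925): [(0, 0) (33.1132, 0) (34.6161, 12) (0, 12)]  |A|=406.3756
3. ⊥bis P1·P2 via (2.485,7.905): [(0, 8.5228) (33.1484, 0.2815) (34.6161, 12) (0, 12)]  |A|=260.456
4. ⊥bis P1·P3 via (27.325,9.84): [(0, 8.5228) (27.668, 1.644) (27.2346, 12) (0, 12)]  |A|=189.1235
5. ⊥bis P1·P4 via (6.78,6.005): [(0, 8.5228) (7.2696, 6.7154) (10.9117, 12) (0, 12)]  |A|=41.4706
6. ⊥bis P1·P5 via (16.215,4.865): [(0, 8.5228) (7.2696, 6.7154) (10.9117, 12) (0, 12)]  |A|=41.4706
7. ⊥bis P1·P6 via (37.7,5.645): [(0, 8.5228) (7.2696, 6.7154) (10.9117, 12) (0, 12)]  |A|=41.4706
8. ⊥bis P1·P7 via (27.955,7.385): [(0, 8.5228) (7.2696, 6.7154) (10.9117, 12) (0, 12)]  |A|=41.4706
9. ⊥bis P1·P8 via (20.345,8.405): [(0, 8.5228) (7.2696, 6.7154) (10.9117, 12) (0, 12)]  |A|=41.4706
10. canonical 4-gon: [(0, 8.5228) (7.2696, 6.7154) (10.9117, 12) (0, 12)]
11. shoelace: 41.4706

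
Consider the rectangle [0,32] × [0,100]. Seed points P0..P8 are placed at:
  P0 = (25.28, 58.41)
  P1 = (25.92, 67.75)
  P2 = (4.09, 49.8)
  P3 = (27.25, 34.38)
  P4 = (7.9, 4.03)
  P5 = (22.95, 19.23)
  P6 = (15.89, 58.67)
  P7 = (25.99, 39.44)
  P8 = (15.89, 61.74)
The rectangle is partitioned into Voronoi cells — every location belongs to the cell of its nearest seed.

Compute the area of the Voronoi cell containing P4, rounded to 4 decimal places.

Area of P4's cell: 365.3762

1. box [0,32]×[0,100]: [(0, 0) (32, 0) (32, 100) (0, 100)]
2. ⊥bis P4·P0 via (16.59,31.22): [(0, 36.5222) (0, 0) (32, 0) (32, 26.2949)]  |A|=1005.0741
3. ⊥bis P4·P1 via (16.91,35.89): [(0, 36.5222) (0, 0) (32, 0) (32, 26.2949)]  |A|=1005.0741
4. ⊥bis P4·P2 via (5.995,26.915): [(25.0872, 28.5043) (0, 26.416) (0, 0) (32, 0) (32, 26.2949)]  |A|=878.3055
5. ⊥bis P4·P3 via (17.575,19.205): [(5.5413, 26.8772) (0, 26.416) (0, 0) (32, 0) (32, 10.0082)]  |A|=635.6266
6. ⊥bis P4·P5 via (15.425,11.63): [(0.4535, 26.4537) (0, 26.416) (0, 0) (27.1709, 0)]  |A|=365.3762
7. ⊥bis P4·P6 via (11.895,31.35): [(0.4535, 26.4537) (0, 26.416) (0, 0) (27.1709, 0)]  |A|=365.3762
8. ⊥bis P4·P7 via (16.945,21.735): [(0.4535, 26.4537) (0, 26.416) (0, 0) (27.1709, 0)]  |A|=365.3762
9. ⊥bis P4·P8 via (11.895,32.885): [(0.4535, 26.4537) (0, 26.416) (0, 0) (27.1709, 0)]  |A|=365.3762
10. canonical 4-gon: [(0.4535, 26.4537) (0, 26.416) (0, 0) (27.1709, 0)]
11. shoelace: 365.3762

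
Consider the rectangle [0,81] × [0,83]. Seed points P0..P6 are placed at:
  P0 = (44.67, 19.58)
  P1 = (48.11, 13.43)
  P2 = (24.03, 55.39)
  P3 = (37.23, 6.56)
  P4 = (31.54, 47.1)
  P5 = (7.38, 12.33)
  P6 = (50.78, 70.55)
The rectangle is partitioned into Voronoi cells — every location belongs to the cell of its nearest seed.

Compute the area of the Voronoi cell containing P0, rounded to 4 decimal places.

Area of P0's cell: 863.2685

1. box [0,81]×[0,83]: [(0, 0) (81, 0) (81, 83) (0, 83)]
2. ⊥bis P0·P1 via (46.39,16.505): [(0, 0) (16.8825, 0) (81, 35.8641) (81, 83) (0, 83)]  |A|=5573.2424
3. ⊥bis P0·P2 via (34.35,37.485): [(0, 17.6865) (0, 0) (16.8825, 0) (81, 35.8641) (81, 64.3729)]  |A|=2173.6487
4. ⊥bis P0·P3 via (40.95,13.07): [(16.3647, 27.1187) (40.6032, 13.2682) (81, 35.8641) (81, 64.3729)]  |A|=1474.9425
5. ⊥bis P0·P4 via (38.105,33.34): [(20.3237, 24.8564) (40.6032, 13.2682) (81, 35.8641) (81, 53.8055)]  |A|=1007.4907
6. ⊥bis P0·P5 via (26.025,15.955): [(23.9573, 26.59) (24.7906, 22.3039) (40.6032, 13.2682) (81, 35.8641) (81, 53.8055)]  |A|=998.9814
7. ⊥bis P0·P6 via (47.725,45.065): [(59.6772, 43.6322) (23.9573, 26.59) (24.7906, 22.3039) (40.6032, 13.2682) (81, 35.8641) (81, 41.0762)]  |A|=863.2685
8. canonical 6-gon: [(59.6772, 43.6322) (23.9573, 26.59) (24.7906, 22.3039) (40.6032, 13.2682) (81, 35.8641) (81, 41.0762)]
9. shoelace: 863.2685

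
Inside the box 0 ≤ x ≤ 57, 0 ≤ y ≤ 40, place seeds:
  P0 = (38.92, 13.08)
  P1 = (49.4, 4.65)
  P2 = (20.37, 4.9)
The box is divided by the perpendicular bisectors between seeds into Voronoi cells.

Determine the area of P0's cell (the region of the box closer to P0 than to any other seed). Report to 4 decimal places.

Area of P0's cell: 1040.4902

1. box [0,57]×[0,40]: [(0, 0) (57, 0) (57, 40) (0, 40)]
2. ⊥bis P0·P1 via (44.16,8.865): [(0, 0) (37.0291, 0) (57, 24.8274) (57, 40) (0, 40)]  |A|=2032.0869
3. ⊥bis P0·P2 via (29.645,8.99): [(33.6093, 0) (37.0291, 0) (57, 24.8274) (57, 40) (15.9705, 40)]  |A|=1040.4902
4. canonical 5-gon: [(33.6093, 0) (37.0291, 0) (57, 24.8274) (57, 40) (15.9705, 40)]
5. shoelace: 1040.4902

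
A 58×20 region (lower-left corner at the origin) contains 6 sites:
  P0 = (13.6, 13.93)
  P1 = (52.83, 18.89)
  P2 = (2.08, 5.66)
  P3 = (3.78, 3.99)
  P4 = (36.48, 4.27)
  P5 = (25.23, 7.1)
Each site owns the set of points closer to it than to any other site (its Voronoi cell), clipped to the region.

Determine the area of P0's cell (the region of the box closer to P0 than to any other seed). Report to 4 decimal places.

Area of P0's cell: 220.6133

1. box [0,58]×[0,20]: [(0, 0) (58, 0) (58, 20) (0, 20)]
2. ⊥bis P0·P1 via (33.215,16.41): [(0, 0) (35.2898, 0) (32.7611, 20) (0, 20)]  |A|=680.5088
3. ⊥bis P0·P2 via (7.84,9.795): [(14.8717, 0) (35.2898, 0) (32.7611, 20) (0.514, 20)]  |A|=526.6521
4. ⊥bis P0·P3 via (8.69,8.96): [(7.8283, 9.8113) (17.7595, 0) (35.2898, 0) (32.7611, 20) (0.514, 20)]  |A|=512.4854
5. ⊥bis P0·P4 via (25.04,9.1): [(7.8283, 9.8113) (17.7595, 0) (21.198, 0) (29.642, 20) (0.514, 20)]  |A|=340.3763
6. ⊥bis P0·P5 via (19.415,10.515): [(7.8283, 9.8113) (14.8993, 2.8257) (24.9853, 20) (0.514, 20)]  |A|=220.6133
7. canonical 4-gon: [(7.8283, 9.8113) (14.8993, 2.8257) (24.9853, 20) (0.514, 20)]
8. shoelace: 220.6133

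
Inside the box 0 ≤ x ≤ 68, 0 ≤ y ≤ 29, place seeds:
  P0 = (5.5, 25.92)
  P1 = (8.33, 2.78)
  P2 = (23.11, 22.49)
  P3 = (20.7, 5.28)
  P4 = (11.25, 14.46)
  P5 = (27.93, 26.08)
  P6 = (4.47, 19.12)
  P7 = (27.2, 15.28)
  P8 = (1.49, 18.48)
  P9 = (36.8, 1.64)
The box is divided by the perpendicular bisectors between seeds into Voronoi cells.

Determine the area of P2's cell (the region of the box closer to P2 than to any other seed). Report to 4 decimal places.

Area of P2's cell: 119.0844

1. box [0,68]×[0,29]: [(0, 0) (68, 0) (68, 29) (0, 29)]
2. ⊥bis P2·P0 via (14.305,24.205): [(9.5905, 0) (68, 0) (68, 29) (15.2389, 29)]  |A|=1611.9736
3. ⊥bis P2·P1 via (15.72,12.635): [(12.519, 15.0354) (32.5695, 0) (68, 0) (68, 29) (15.2389, 29)]  |A|=1439.2244
4. ⊥bis P2·P3 via (21.905,13.885): [(12.5501, 15.195) (68, 7.4301) (68, 29) (15.2389, 29)]  |A|=962.2076
5. ⊥bis P2·P4 via (17.18,18.475): [(14.0806, 23.0527) (20.1183, 14.1352) (68, 7.4301) (68, 29) (15.2389, 29)]  |A|=931.6619
6. ⊥bis P2·P5 via (25.52,24.285): [(14.0806, 23.0527) (20.1183, 14.1352) (34.589, 12.1088) (22.0082, 29) (15.2389, 29)]  |A|=182.8975
7. ⊥bis P2·P6 via (13.79,20.805): [(14.0806, 23.0527) (20.1183, 14.1352) (34.589, 12.1088) (22.0082, 29) (15.2389, 29)]  |A|=182.8975
8. ⊥bis P2·P7 via (25.155,18.885): [(14.0806, 23.0527) (19.1925, 15.5027) (28.239, 20.6344) (22.0082, 29) (15.2389, 29)]  |A|=119.0844
9. ⊥bis P2·P8 via (12.3,20.485): [(14.0806, 23.0527) (19.1925, 15.5027) (28.239, 20.6344) (22.0082, 29) (15.2389, 29)]  |A|=119.0844
10. ⊥bis P2·P9 via (29.955,12.065): [(14.0806, 23.0527) (19.1925, 15.5027) (28.239, 20.6344) (22.0082, 29) (15.2389, 29)]  |A|=119.0844
11. canonical 5-gon: [(14.0806, 23.0527) (19.1925, 15.5027) (28.239, 20.6344) (22.0082, 29) (15.2389, 29)]
12. shoelace: 119.0844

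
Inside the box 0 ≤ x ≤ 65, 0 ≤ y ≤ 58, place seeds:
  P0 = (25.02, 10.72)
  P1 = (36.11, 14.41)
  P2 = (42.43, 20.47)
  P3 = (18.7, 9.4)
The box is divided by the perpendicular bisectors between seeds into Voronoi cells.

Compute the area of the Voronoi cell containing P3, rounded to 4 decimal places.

Area of P3's cell: 1034.7893

1. box [0,65]×[0,58]: [(0, 0) (65, 0) (65, 58) (0, 58)]
2. ⊥bis P3·P0 via (21.86,10.06): [(0, 0) (23.9611, 0) (11.8472, 58) (0, 58)]  |A|=1038.4423
3. ⊥bis P3·P1 via (27.405,11.905): [(0, 0) (23.9611, 0) (11.8472, 58) (0, 58)]  |A|=1038.4423
4. ⊥bis P3·P2 via (30.565,14.935): [(0, 0) (23.9611, 0) (12.9594, 52.6749) (10.4753, 58) (0, 58)]  |A|=1034.7893
5. canonical 5-gon: [(0, 0) (23.9611, 0) (12.9594, 52.6749) (10.4753, 58) (0, 58)]
6. shoelace: 1034.7893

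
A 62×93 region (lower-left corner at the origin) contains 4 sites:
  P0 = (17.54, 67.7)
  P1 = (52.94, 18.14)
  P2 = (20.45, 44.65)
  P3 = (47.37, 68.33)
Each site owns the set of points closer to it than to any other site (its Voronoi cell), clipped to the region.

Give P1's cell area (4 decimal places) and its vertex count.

Area of P1's cell: 1445.8903 (4 vertices)

1. box [0,62]×[0,93]: [(0, 0) (62, 0) (62, 93) (0, 93)]
2. ⊥bis P1·P0 via (35.24,42.92): [(0, 17.7486) (0, 0) (62, 0) (62, 62.0343)]  |A|=2473.2686
3. ⊥bis P1·P2 via (36.695,31.395): [(61.2687, 61.5119) (11.0785, 0) (62, 0) (62, 62.0343)]  |A|=1588.8237
4. ⊥bis P1·P3 via (50.155,43.235): [(45.9775, 42.7714) (11.0785, 0) (62, 0) (62, 44.5495)]  |A|=1445.8903
5. canonical 4-gon: [(45.9775, 42.7714) (11.0785, 0) (62, 0) (62, 44.5495)]
6. shoelace: 1445.8903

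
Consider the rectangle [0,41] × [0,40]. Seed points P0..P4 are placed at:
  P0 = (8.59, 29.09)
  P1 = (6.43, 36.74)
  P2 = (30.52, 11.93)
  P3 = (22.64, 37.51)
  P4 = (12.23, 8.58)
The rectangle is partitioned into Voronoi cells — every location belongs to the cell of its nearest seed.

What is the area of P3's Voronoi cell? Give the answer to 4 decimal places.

Area of P3's cell: 344.5588

1. box [0,41]×[0,40]: [(0, 0) (41, 0) (41, 40) (0, 40)]
2. ⊥bis P3·P0 via (15.615,33.3): [(35.5713, 0) (41, 0) (41, 40) (11.5998, 40)]  |A|=696.5786
3. ⊥bis P3·P1 via (14.535,37.125): [(14.6394, 34.928) (35.5713, 0) (41, 0) (41, 40) (14.3984, 40)]  |A|=689.4812
4. ⊥bis P3·P2 via (26.58,24.72): [(14.6394, 34.928) (21.6644, 23.2057) (41, 29.1621) (41, 40) (14.3984, 40)]  |A|=344.5588
5. ⊥bis P3·P4 via (17.435,23.045): [(14.6394, 34.928) (21.6644, 23.2057) (41, 29.1621) (41, 40) (14.3984, 40)]  |A|=344.5588
6. canonical 5-gon: [(14.6394, 34.928) (21.6644, 23.2057) (41, 29.1621) (41, 40) (14.3984, 40)]
7. shoelace: 344.5588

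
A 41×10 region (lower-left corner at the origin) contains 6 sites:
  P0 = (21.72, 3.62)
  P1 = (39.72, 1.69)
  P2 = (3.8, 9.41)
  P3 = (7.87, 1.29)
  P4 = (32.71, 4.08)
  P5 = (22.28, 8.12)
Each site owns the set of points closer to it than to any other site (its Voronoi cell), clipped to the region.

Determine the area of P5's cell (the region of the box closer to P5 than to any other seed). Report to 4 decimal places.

1. box [0,41]×[0,10]: [(0, 0) (41, 0) (41, 10) (0, 10)]
2. ⊥bis P5·P0 via (22,5.87): [(0, 8.6078) (41, 3.5056) (41, 10) (0, 10)]  |A|=161.6767
3. ⊥bis P5·P1 via (31,4.905): [(0, 8.6078) (30.9454, 4.7568) (32.8785, 10) (0, 10)]  |A|=107.7357
4. ⊥bis P5·P2 via (13.04,8.765): [(12.9168, 7.0004) (30.9454, 4.7568) (32.8785, 10) (13.1262, 10)]  |A|=79.0571
5. ⊥bis P5·P3 via (15.075,4.705): [(13.0542, 8.9685) (14.0541, 6.8588) (30.9454, 4.7568) (32.8785, 10) (13.1262, 10)]  |A|=77.9282
6. ⊥bis P5·P4 via (27.495,6.1): [(13.0542, 8.9685) (14.0541, 6.8588) (27.1573, 5.2282) (29.0056, 10) (13.1262, 10)]  |A|=58.3016
7. canonical 5-gon: [(13.0542, 8.9685) (14.0541, 6.8588) (27.1573, 5.2282) (29.0056, 10) (13.1262, 10)]
8. shoelace: 58.3016

Area of P5's cell: 58.3016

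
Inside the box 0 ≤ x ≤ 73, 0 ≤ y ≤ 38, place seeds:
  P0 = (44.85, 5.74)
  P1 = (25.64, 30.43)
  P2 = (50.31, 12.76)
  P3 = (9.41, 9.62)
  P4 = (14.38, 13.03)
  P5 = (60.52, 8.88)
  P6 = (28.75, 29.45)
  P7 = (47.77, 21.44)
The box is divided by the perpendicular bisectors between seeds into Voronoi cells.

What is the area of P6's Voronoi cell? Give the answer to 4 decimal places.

Area of P6's cell: 279.5640

1. box [0,73]×[0,38]: [(0, 0) (73, 0) (73, 38) (0, 38)]
2. ⊥bis P6·P0 via (36.8,17.595): [(0, 0) (10.8884, 0) (66.8498, 38) (0, 38)]  |A|=1477.0259
3. ⊥bis P6·P1 via (27.195,29.94): [(19.6313, 5.9368) (66.8498, 38) (29.7348, 38)]  |A|=595.0138
4. ⊥bis P6·P2 via (39.53,21.105): [(19.6313, 5.9368) (36.8271, 17.6134) (52.6087, 38) (29.7348, 38)]  |A|=449.8498
5. ⊥bis P6·P3 via (19.08,19.535): [(22.7793, 15.9271) (27.5261, 11.2976) (36.8271, 17.6134) (52.6087, 38) (29.7348, 38)]  |A|=418.8524
6. ⊥bis P6·P4 via (21.565,21.24): [(23.8291, 19.2585) (30.5666, 13.3623) (36.8271, 17.6134) (52.6087, 38) (29.7348, 38)]  |A|=392.5967
7. ⊥bis P6·P5 via (44.635,19.165): [(23.8291, 19.2585) (30.5666, 13.3623) (36.8271, 17.6134) (52.6087, 38) (29.7348, 38)]  |A|=392.5967
8. ⊥bis P6·P7 via (38.26,25.445): [(23.8291, 19.2585) (30.5666, 13.3623) (34.2148, 15.8396) (43.5474, 38) (29.7348, 38)]  |A|=279.564
9. canonical 5-gon: [(23.8291, 19.2585) (30.5666, 13.3623) (34.2148, 15.8396) (43.5474, 38) (29.7348, 38)]
10. shoelace: 279.564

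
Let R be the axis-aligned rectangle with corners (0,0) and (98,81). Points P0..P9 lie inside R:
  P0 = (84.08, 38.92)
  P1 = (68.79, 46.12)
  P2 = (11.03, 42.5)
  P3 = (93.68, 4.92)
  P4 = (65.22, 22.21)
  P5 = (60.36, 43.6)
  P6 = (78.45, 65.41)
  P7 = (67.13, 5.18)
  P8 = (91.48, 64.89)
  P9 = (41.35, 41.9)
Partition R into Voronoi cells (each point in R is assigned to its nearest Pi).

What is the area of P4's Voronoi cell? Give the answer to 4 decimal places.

Area of P4's cell: 672.3770

1. box [0,98]×[0,81]: [(0, 0) (98, 0) (98, 81) (0, 81)]
2. ⊥bis P4·P0 via (74.65,30.565): [(0, 0) (98, 0) (98, 4.2107) (29.9645, 81) (0, 81)]  |A|=5325.7988
3. ⊥bis P4·P1 via (67.005,34.165): [(0, 44.1695) (0, 0) (98, 0) (98, 4.2107) (72.1396, 33.3983)]  |A|=3284.15
4. ⊥bis P4·P2 via (38.125,32.355): [(40.2959, 38.1529) (26.0105, 0) (98, 0) (98, 4.2107) (72.1396, 33.3983)]  |A|=1898.0362
5. ⊥bis P4·P3 via (79.45,13.565): [(40.2959, 38.1529) (26.0105, 0) (71.209, 0) (83.6243, 20.436) (72.1396, 33.3983)]  |A|=1594.0197
6. ⊥bis P4·P5 via (62.79,32.905): [(67.8079, 34.0451) (36.0567, 26.8309) (26.0105, 0) (71.209, 0) (83.6243, 20.436) (72.1396, 33.3983)]  |A|=1429.5673
7. ⊥bis P4·P6 via (71.835,43.81): [(67.8079, 34.0451) (36.0567, 26.8309) (26.0105, 0) (71.209, 0) (83.6243, 20.436) (72.1396, 33.3983)]  |A|=1429.5673
8. ⊥bis P4·P7 via (66.175,13.695): [(67.8079, 34.0451) (36.0567, 26.8309) (29.6025, 9.5932) (80.5054, 15.3022) (83.6243, 20.436) (72.1396, 33.3983)]  |A|=849.8406
9. ⊥bis P4·P8 via (78.35,43.55): [(67.8079, 34.0451) (36.0567, 26.8309) (29.6025, 9.5932) (80.5054, 15.3022) (83.6243, 20.436) (72.1396, 33.3983)]  |A|=849.8406
10. ⊥bis P4·P9 via (53.285,32.055): [(67.8079, 34.0451) (51.9555, 30.4433) (35.2821, 10.2302) (80.5054, 15.3022) (83.6243, 20.436) (72.1396, 33.3983)]  |A|=672.377
11. canonical 6-gon: [(67.8079, 34.0451) (51.9555, 30.4433) (35.2821, 10.2302) (80.5054, 15.3022) (83.6243, 20.436) (72.1396, 33.3983)]
12. shoelace: 672.377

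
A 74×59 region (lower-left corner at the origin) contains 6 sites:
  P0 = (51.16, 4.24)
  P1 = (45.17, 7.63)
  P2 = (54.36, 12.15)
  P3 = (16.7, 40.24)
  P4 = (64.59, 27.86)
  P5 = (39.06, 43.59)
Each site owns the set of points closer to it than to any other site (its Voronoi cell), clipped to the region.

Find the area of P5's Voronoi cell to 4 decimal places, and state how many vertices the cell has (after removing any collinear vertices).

1. box [0,74]×[0,59]: [(0, 0) (74, 0) (74, 59) (0, 59)]
2. ⊥bis P5·P0 via (45.11,23.915): [(0, 10.0438) (74, 32.7986) (74, 59) (0, 59)]  |A|=2780.8311
3. ⊥bis P5·P1 via (42.115,25.61): [(0, 18.4542) (61.1282, 28.8406) (74, 32.7986) (74, 59) (0, 59)]  |A|=2523.7753
4. ⊥bis P5·P2 via (46.71,27.87): [(0, 18.4542) (42.0396, 25.5972) (74, 41.1504) (74, 59) (0, 59)]  |A|=2373.4082
5. ⊥bis P5·P3 via (27.88,41.915): [(30.6156, 23.6561) (42.0396, 25.5972) (74, 41.1504) (74, 59) (25.3203, 59)]  |A|=1305.2829
6. ⊥bis P5·P4 via (51.825,35.725): [(30.6156, 23.6561) (42.0396, 25.5972) (47.1031, 28.0613) (66.1656, 59) (25.3203, 59)]  |A|=944.0411
7. canonical 5-gon: [(30.6156, 23.6561) (42.0396, 25.5972) (47.1031, 28.0613) (66.1656, 59) (25.3203, 59)]
8. shoelace: 944.0411

Area of P5's cell: 944.0411 (5 vertices)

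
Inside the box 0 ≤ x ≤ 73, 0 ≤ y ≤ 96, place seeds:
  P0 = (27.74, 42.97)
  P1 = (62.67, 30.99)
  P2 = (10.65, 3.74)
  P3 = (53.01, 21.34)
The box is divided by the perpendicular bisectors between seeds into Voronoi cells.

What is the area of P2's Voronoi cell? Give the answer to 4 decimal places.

Area of P2's cell: 814.3850

1. box [0,73]×[0,96]: [(0, 0) (73, 0) (73, 96) (0, 96)]
2. ⊥bis P2·P0 via (19.195,23.355): [(0, 31.717) (0, 0) (72.8063, 0)]  |A|=1154.5995
3. ⊥bis P2·P1 via (36.66,17.365): [(37.7584, 15.2681) (0, 31.717) (0, 0) (45.7564, 0)]  |A|=948.0996
4. ⊥bis P2·P3 via (31.83,12.54): [(29.1358, 19.0244) (0, 31.717) (0, 0) (37.0402, 0)]  |A|=814.385
5. canonical 4-gon: [(29.1358, 19.0244) (0, 31.717) (0, 0) (37.0402, 0)]
6. shoelace: 814.385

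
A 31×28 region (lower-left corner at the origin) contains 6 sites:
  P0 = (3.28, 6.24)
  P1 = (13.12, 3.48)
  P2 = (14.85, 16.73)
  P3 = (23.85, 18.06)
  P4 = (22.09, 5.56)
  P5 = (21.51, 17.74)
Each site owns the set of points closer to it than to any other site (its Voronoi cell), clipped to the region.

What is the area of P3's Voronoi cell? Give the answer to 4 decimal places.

1. box [0,31]×[0,28]: [(0, 0) (31, 0) (31, 28) (0, 28)]
2. ⊥bis P3·P0 via (13.565,12.15): [(20.5467, 0) (31, 0) (31, 28) (4.4572, 28)]  |A|=517.9455
3. ⊥bis P3·P1 via (18.485,10.77): [(11.3338, 16.0328) (31, 1.5597) (31, 28) (4.4572, 28)]  |A|=418.8105
4. ⊥bis P3·P2 via (19.35,17.395): [(20.554, 9.2473) (31, 1.5597) (31, 28) (17.7828, 28)]  |A|=262.0259
5. ⊥bis P3·P4 via (22.97,11.81): [(20.116, 12.2118) (31, 10.6794) (31, 28) (17.7828, 28)]  |A|=198.5967
6. ⊥bis P3·P5 via (22.68,17.9): [(23.5235, 11.7321) (31, 10.6794) (31, 28) (21.2988, 28)]  |A|=143.6582
7. canonical 4-gon: [(23.5235, 11.7321) (31, 10.6794) (31, 28) (21.2988, 28)]
8. shoelace: 143.6582

Area of P3's cell: 143.6582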